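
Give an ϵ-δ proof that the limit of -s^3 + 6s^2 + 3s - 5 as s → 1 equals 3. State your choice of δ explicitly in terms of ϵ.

δ = min(2, ϵ/32)

Let ϵ > 0. We want δ > 0 such that 0 < |s − 1| < δ implies |(-s^3 + 6s^2 + 3s - 5) − 3| < ϵ.
(-s^3 + 6s^2 + 3s - 5) − 3 = -s^3 + 6s^2 + 3s - 8 = (s − 1)(-s^2 + 5s + 8).
So |(-s^3 + 6s^2 + 3s - 5) − 3| = |s − 1|·|-s^2 + 5s + 8|.
Require δ ≤ 2. Then |s − 1| < 2 gives |s| < 3, and by the triangle inequality |-s^2 + 5s + 8| ≤ 3^2 + 5·3 + 8 = 32.
Hence |(-s^3 + 6s^2 + 3s - 5) − 3| ≤ 32|s − 1| < ϵ provided |s − 1| < ϵ/32.
Take δ = min(2, ϵ/32). Then 0 < |s − 1| < δ gives both |s − 1| < 2 and |s − 1| < ϵ/32, so |(-s^3 + 6s^2 + 3s - 5) − 3| < ϵ.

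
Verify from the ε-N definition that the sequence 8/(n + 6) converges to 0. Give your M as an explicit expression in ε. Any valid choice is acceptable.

M = 8/ε

Let ε > 0 be given. For n ≥ 1, |8/(n + 6) − 0| = 8/(n + 6) ≤ 8/n.
We need 8/n < ε, i.e. n > 8/ε.
Take M = 8/ε. If n > M then |8/(n + 6)| ≤ 8/n < ε.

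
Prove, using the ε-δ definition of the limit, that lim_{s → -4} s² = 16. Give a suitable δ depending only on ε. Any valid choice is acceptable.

δ = min(1, ε/9)

Let ε > 0. We seek δ > 0 with 0 < |s + 4| < δ ⇒ |s² − 16| < ε.
Factor: s² − 16 = (s + 4)(s - 4), so |s² − 16| = |s + 4|·|s - 4|.
Impose δ ≤ 1 so that |s| < 5; then |s - 4| ≤ 9.
Hence |s² − 16| ≤ 9|s + 4|, which is < ε once |s + 4| < ε/9.
Take δ = min(1, ε/9). If 0 < |s + 4| < δ then both bounds hold and |s² − 16| ≤ 9|s + 4| < 9·(ε/9) = ε.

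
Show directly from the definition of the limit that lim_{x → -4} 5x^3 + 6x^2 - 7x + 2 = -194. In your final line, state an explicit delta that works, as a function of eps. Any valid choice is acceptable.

Fix eps > 0. We want delta > 0 such that 0 < |x + 4| < delta implies |(5x^3 + 6x^2 - 7x + 2) + 194| < eps.
(5x^3 + 6x^2 - 7x + 2) + 194 = 5x^3 + 6x^2 - 7x + 196 = (x + 4)(5x^2 - 14x + 49).
So |(5x^3 + 6x^2 - 7x + 2) + 194| = |x + 4|·|5x^2 - 14x + 49|.
Assume first that |x + 4| < 1, so |x| < 5. Then |5x^2 - 14x + 49| ≤ 5·5^2 + 14·5 + 49 = 244.
Hence |(5x^3 + 6x^2 - 7x + 2) + 194| ≤ 244|x + 4| < eps provided |x + 4| < eps/244.
Take delta = min(1, eps/244). Then 0 < |x + 4| < delta gives both |x + 4| < 1 and |x + 4| < eps/244, so |(5x^3 + 6x^2 - 7x + 2) + 194| < eps.

delta = min(1, eps/244)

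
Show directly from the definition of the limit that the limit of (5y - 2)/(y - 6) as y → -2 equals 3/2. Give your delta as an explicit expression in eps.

Suppose eps > 0. We want delta > 0 with 0 < |y + 2| < delta ⇒ |(5y - 2)/(y - 6) − (3/2)| < eps.
Combining over a common denominator, (5y - 2)/(y - 6) − (3/2) = [(5y - 2)·(-8) − (-12)·(y - 6)] / [(-8)·(y - 6)] = -28(y + 2) / ((-8)(y - 6)).
So |(5y - 2)/(y - 6) − (3/2)| = 28|y + 2| / (8·|y − 6|).
Require delta ≤ 4, so |y − 6| ≥ |-8| − |y + 2| > 8 − 4 = 4.
Hence |(5y - 2)/(y - 6) − (3/2)| < 28|y + 2|/(8·4) = (7/8)|y + 2|, which is < eps once |y + 2| < (8/7)eps.
Take delta = min(4, (8/7)eps). Then 0 < |y + 2| < delta forces both bounds, so |(5y - 2)/(y - 6) − (3/2)| < eps.

delta = min(4, (8/7)eps)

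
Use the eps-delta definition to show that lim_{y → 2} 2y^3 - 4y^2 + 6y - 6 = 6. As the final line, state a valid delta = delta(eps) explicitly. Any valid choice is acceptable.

Suppose eps > 0. We want delta > 0 such that 0 < |y − 2| < delta implies |(2y^3 - 4y^2 + 6y - 6) − 6| < eps.
(2y^3 - 4y^2 + 6y - 6) − 6 = 2y^3 - 4y^2 + 6y - 12 = (y − 2)(2y^2 + 6).
So |(2y^3 - 4y^2 + 6y - 6) − 6| = |y − 2|·|2y^2 + 6|.
Require delta ≤ 1. Then |y − 2| < 1 gives |y| < 3, and by the triangle inequality |2y^2 + 6| ≤ 2·3^2 + 6 = 24.
Hence |(2y^3 - 4y^2 + 6y - 6) − 6| ≤ 24|y − 2| < eps provided |y − 2| < eps/24.
Take delta = min(1, eps/24). Then 0 < |y − 2| < delta gives both |y − 2| < 1 and |y − 2| < eps/24, so |(2y^3 - 4y^2 + 6y - 6) − 6| < eps.

delta = min(1, eps/24)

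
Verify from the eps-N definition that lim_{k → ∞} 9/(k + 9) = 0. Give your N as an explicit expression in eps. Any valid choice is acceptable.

N = 9/eps

Fix eps > 0. For k ≥ 1, |9/(k + 9) − 0| = 9/(k + 9) ≤ 9/k.
We need 9/k < eps, i.e. k > 9/eps.
Take N = 9/eps. If k > N then |9/(k + 9)| ≤ 9/k < eps.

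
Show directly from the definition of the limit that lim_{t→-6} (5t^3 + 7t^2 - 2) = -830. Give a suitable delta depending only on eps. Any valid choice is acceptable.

delta = min(1, eps/544)

Suppose eps > 0. We want delta > 0 such that 0 < |t + 6| < delta implies |(5t^3 + 7t^2 - 2) + 830| < eps.
(5t^3 + 7t^2 - 2) + 830 = 5t^3 + 7t^2 + 828 = (t + 6)(5t^2 - 23t + 138).
So |(5t^3 + 7t^2 - 2) + 830| = |t + 6|·|5t^2 - 23t + 138|.
Assume first that |t + 6| < 1, so |t| < 7. Then |5t^2 - 23t + 138| ≤ 5·7^2 + 23·7 + 138 = 544.
Hence |(5t^3 + 7t^2 - 2) + 830| ≤ 544|t + 6| < eps provided |t + 6| < eps/544.
Choosing delta = min(1, eps/544) ensures both conditions, hence |(5t^3 + 7t^2 - 2) + 830| < eps.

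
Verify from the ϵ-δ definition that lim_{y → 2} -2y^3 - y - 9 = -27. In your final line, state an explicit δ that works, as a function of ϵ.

δ = min(2, ϵ/57)

Suppose ϵ > 0. We want δ > 0 such that 0 < |y − 2| < δ implies |(-2y^3 - y - 9) + 27| < ϵ.
(-2y^3 - y - 9) + 27 = -2y^3 - y + 18 = (y − 2)(-2y^2 - 4y - 9).
So |(-2y^3 - y - 9) + 27| = |y − 2|·|-2y^2 - 4y - 9|.
Assume first that |y − 2| < 2, so |y| < 4. Then |-2y^2 - 4y - 9| ≤ 2·4^2 + 4·4 + 9 = 57.
Hence |(-2y^3 - y - 9) + 27| ≤ 57|y − 2| < ϵ provided |y − 2| < ϵ/57.
Choosing δ = min(2, ϵ/57) ensures both conditions, hence |(-2y^3 - y - 9) + 27| < ϵ.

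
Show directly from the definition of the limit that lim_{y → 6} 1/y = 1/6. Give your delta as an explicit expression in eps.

delta = min(3, 18eps)

Let eps > 0 be given. We seek delta > 0 such that 0 < |y − 6| < delta implies |1/y − (1/6)| < eps.
|1/y − (1/6)| = |6 − y|/(6·|y|) = |y − 6|/(6|y|).
Require delta ≤ 3 so that |y| > 6 − 3 = 3, hence 6|y| > 18.
Then |1/y − (1/6)| < |y − 6|/18, which is < eps when |y − 6| < 18eps.
Take delta = min(3, 18eps). Then 0 < |y − 6| < delta gives both |y − 6| < 3 and |y − 6| < 18eps, so |1/y − (1/6)| < eps.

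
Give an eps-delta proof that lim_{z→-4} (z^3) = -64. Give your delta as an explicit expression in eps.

Let eps > 0 be given. We seek delta > 0 with 0 < |z + 4| < delta ⇒ |z^3 + 64| < eps.
Factor: z^3 + 64 = (z + 4)(z^2 - 4z + 16), so |z^3 + 64| = |z + 4|·|z^2 - 4z + 16|.
Restrict delta ≤ 1. Then |z + 4| < 1 gives |z| < 5, so by the triangle inequality |z^2 - 4z + 16| ≤ 5^2 + 4·5 + 16 = 61.
Hence |z^3 + 64| ≤ 61|z + 4|, which is < eps once |z + 4| < eps/61.
Take delta = min(1, eps/61). If 0 < |z + 4| < delta then both bounds hold and |z^3 + 64| ≤ 61|z + 4| < 61·(eps/61) = eps.

delta = min(1, eps/61)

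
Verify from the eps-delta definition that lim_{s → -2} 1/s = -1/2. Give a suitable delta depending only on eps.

Let eps > 0. We seek delta > 0 such that 0 < |s + 2| < delta implies |1/s + 1/2| < eps.
|1/s + 1/2| = |-2 − s|/(2·|s|) = |s + 2|/(2|s|).
Restrict delta ≤ 1. Then |s + 2| < 1 gives |s| > 1, so 2|s| > 2.
Then |1/s + 1/2| < |s + 2|/2, which is < eps when |s + 2| < 2eps.
Take delta = min(1, 2eps). Then 0 < |s + 2| < delta gives both |s + 2| < 1 and |s + 2| < 2eps, so |1/s + 1/2| < eps.

delta = min(1, 2eps)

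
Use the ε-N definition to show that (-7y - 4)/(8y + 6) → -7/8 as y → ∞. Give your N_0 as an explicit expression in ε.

N_0 = (5/32)/ε

Let ε > 0 be given. We seek N_0 > 0 such that y > N_0 implies |(-7y - 4)/(8y + 6) + 7/8| < ε.
(-7y - 4)/(8y + 6) + 7/8 = (8(-7y - 4) − (-7)(8y + 6)) / (8(8y + 6)) = 10/(8(8y + 6)).
For y > 0 we have 8y + 6 > 8y, so |(-7y - 4)/(8y + 6) + 7/8| = 10/(8(8y + 6)) < 10/(8·8y) = (5/32)/y.
Thus |(-7y - 4)/(8y + 6) + 7/8| < ε whenever y > (5/32)/ε.
Take N_0 = (5/32)/ε. If y > N_0 then |(-7y - 4)/(8y + 6) + 7/8| < (5/32)/y < ε.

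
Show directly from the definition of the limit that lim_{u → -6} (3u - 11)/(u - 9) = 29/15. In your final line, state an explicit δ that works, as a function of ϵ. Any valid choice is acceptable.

Let ϵ > 0 be given. We want δ > 0 with 0 < |u + 6| < δ ⇒ |(3u - 11)/(u - 9) − (29/15)| < ϵ.
Combining over a common denominator, (3u - 11)/(u - 9) − (29/15) = [(3u - 11)·(-15) − (-29)·(u - 9)] / [(-15)·(u - 9)] = -16(u + 6) / ((-15)(u - 9)).
So |(3u - 11)/(u - 9) − (29/15)| = 16|u + 6| / (15·|u − 9|).
Restrict δ ≤ 15/2. Then |u + 6| < 15/2 gives |u − 9| = |(u + 6) + (-15)| ≥ 15 − 15/2 = 15/2.
Hence |(3u - 11)/(u - 9) − (29/15)| < 16|u + 6|/(15·(15/2)) = (32/225)|u + 6|, which is < ϵ once |u + 6| < (225/32)ϵ.
Take δ = min(15/2, (225/32)ϵ). Then 0 < |u + 6| < δ forces both bounds, so |(3u - 11)/(u - 9) − (29/15)| < ϵ.

δ = min(15/2, (225/32)ϵ)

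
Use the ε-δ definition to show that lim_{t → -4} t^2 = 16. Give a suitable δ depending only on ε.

Let ε > 0. We seek δ > 0 with 0 < |t + 4| < δ ⇒ |t^2 − 16| < ε.
Factor: t^2 − 16 = (t + 4)(t - 4), so |t^2 − 16| = |t + 4|·|t - 4|.
Restrict δ ≤ 1. Then |t + 4| < 1 gives |t| < 5, so by the triangle inequality |t - 4| ≤ 5 + 4 = 9.
Hence |t^2 − 16| ≤ 9|t + 4|, which is < ε once |t + 4| < ε/9.
Take δ = min(1, ε/9). If 0 < |t + 4| < δ then both bounds hold and |t^2 − 16| ≤ 9|t + 4| < 9·(ε/9) = ε.

δ = min(1, ε/9)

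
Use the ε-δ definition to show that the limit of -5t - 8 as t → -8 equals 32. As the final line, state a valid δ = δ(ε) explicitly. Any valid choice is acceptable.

δ = ε/5

Fix ε > 0. We need δ > 0 so that 0 < |t + 8| < δ implies |(-5t - 8) − 32| < ε.
Since (-5t - 8) − 32 = -5(t + 8), we have |(-5t - 8) − 32| = 5|t + 8|.
So 5|t + 8| < ε exactly when |t + 8| < ε/5.
Take δ = ε/5. If 0 < |t + 8| < δ then |(-5t - 8) − 32| = 5|t + 8| < 5·(ε/5) = ε.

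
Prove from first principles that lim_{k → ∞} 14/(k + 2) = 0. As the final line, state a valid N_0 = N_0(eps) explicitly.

N_0 = 14/eps

Let eps > 0 be given. For k ≥ 1, |14/(k + 2) − 0| = 14/(k + 2) ≤ 14/k.
We need 14/k < eps, i.e. k > 14/eps.
Take N_0 = 14/eps. If k > N_0 then |14/(k + 2)| ≤ 14/k < eps.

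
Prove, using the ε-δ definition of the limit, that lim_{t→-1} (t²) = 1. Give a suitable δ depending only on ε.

δ = min(2, ε/4)

Let ε > 0. We seek δ > 0 with 0 < |t + 1| < δ ⇒ |t² − 1| < ε.
Factor: t² − 1 = (t + 1)(t - 1), so |t² − 1| = |t + 1|·|t - 1|.
Restrict δ ≤ 2. Then |t + 1| < 2 gives |t| < 3, so by the triangle inequality |t - 1| ≤ 3 + 1 = 4.
Hence |t² − 1| ≤ 4|t + 1|, which is < ε once |t + 1| < ε/4.
Take δ = min(2, ε/4). If 0 < |t + 1| < δ then both bounds hold and |t² − 1| ≤ 4|t + 1| < 4·(ε/4) = ε.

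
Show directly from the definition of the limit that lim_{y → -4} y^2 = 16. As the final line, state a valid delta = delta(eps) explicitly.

delta = min(2, eps/10)

Let eps > 0 be given. We seek delta > 0 with 0 < |y + 4| < delta ⇒ |y^2 − 16| < eps.
Factor: y^2 − 16 = (y + 4)(y - 4), so |y^2 − 16| = |y + 4|·|y - 4|.
Impose delta ≤ 2 so that |y| < 6; then |y - 4| ≤ 10.
Hence |y^2 − 16| ≤ 10|y + 4|, which is < eps once |y + 4| < eps/10.
Take delta = min(2, eps/10). If 0 < |y + 4| < delta then both bounds hold and |y^2 − 16| ≤ 10|y + 4| < 10·(eps/10) = eps.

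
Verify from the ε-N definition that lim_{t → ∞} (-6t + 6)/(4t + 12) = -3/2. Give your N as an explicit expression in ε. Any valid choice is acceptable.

Fix ε > 0. We seek N > 0 such that t > N implies |(-6t + 6)/(4t + 12) + 3/2| < ε.
(-6t + 6)/(4t + 12) + 3/2 = (4(-6t + 6) − (-6)(4t + 12)) / (4(4t + 12)) = 96/(4(4t + 12)).
For t > 0 we have 4t + 12 > 4t, so |(-6t + 6)/(4t + 12) + 3/2| = 96/(4(4t + 12)) < 96/(4·4t) = 6/t.
Thus |(-6t + 6)/(4t + 12) + 3/2| < ε whenever t > 6/ε.
Take N = 6/ε. If t > N then |(-6t + 6)/(4t + 12) + 3/2| < 6/t < ε.

N = 6/ε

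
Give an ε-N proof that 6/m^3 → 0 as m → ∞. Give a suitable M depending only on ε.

Suppose ε > 0. For m ≥ 1, |6/m^3 − 0| = 6/m^3.
6/m^3 < ε ⇔ m^3 > 6/ε ⇔ m > (6/ε)^{1/3}.
Take M = (6/ε)^{1/3}. Then m > M implies 6/m^3 < ε.

M = (6/ε)^{1/3}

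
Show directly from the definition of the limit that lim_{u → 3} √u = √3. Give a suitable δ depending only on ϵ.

Fix ϵ > 0. We want δ > 0 such that 0 < |u − 3| < δ implies |√u − √3| < ϵ.
Multiplying by the conjugate, |√u − √3| = |u − 3|/(√u + √3).
Restrict δ ≤ 3 so that |u − 3| < 3 forces u > 0, and then √u + √3 > √3.
Hence |√u − √3| < |u − 3|/√3, which is < ϵ once |u − 3| < √3·ϵ.
Take δ = min(3, √3·ϵ). If 0 < |u − 3| < δ then u > 0 and |√u − √3| < |u − 3|/√3 < ϵ.

δ = min(3, √3·ϵ)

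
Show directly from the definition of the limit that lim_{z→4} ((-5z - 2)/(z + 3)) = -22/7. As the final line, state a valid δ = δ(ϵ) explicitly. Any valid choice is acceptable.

Suppose ϵ > 0. We want δ > 0 with 0 < |z − 4| < δ ⇒ |(-5z - 2)/(z + 3) + 22/7| < ϵ.
Combining over a common denominator, (-5z - 2)/(z + 3) + 22/7 = [(-5z - 2)·7 − (-22)·(z + 3)] / [7·(z + 3)] = -13(z − 4) / (7(z + 3)).
So |(-5z - 2)/(z + 3) + 22/7| = 13|z − 4| / (7·|z + 3|).
Require δ ≤ 7/2, so |z + 3| ≥ |7| − |z − 4| > 7 − 7/2 = 7/2.
Hence |(-5z - 2)/(z + 3) + 22/7| < 13|z − 4|/(7·(7/2)) = (26/49)|z − 4|, which is < ϵ once |z − 4| < (49/26)ϵ.
Take δ = min(7/2, (49/26)ϵ). Then 0 < |z − 4| < δ forces both bounds, so |(-5z - 2)/(z + 3) + 22/7| < ϵ.

δ = min(7/2, (49/26)ϵ)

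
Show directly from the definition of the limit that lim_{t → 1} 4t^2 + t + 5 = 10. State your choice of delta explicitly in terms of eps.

Suppose eps > 0. We want delta > 0 such that 0 < |t − 1| < delta implies |(4t^2 + t + 5) − 10| < eps.
(4t^2 + t + 5) − 10 = 4t^2 + t - 5 = (t − 1)(4t + 5).
So |(4t^2 + t + 5) − 10| = |t − 1|·|4t + 5|.
Assume first that |t − 1| < 1, so |t| < 2. Then |4t + 5| ≤ 4·2 + 5 = 13.
Hence |(4t^2 + t + 5) − 10| ≤ 13|t − 1| < eps provided |t − 1| < eps/13.
Take delta = min(1, eps/13). Then 0 < |t − 1| < delta gives both |t − 1| < 1 and |t − 1| < eps/13, so |(4t^2 + t + 5) − 10| < eps.

delta = min(1, eps/13)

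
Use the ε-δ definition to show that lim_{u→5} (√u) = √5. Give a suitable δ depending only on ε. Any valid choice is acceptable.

δ = min(5, √5·ε)

Let ε > 0. We want δ > 0 such that 0 < |u − 5| < δ implies |√u − √5| < ε.
Multiplying by the conjugate, |√u − √5| = |u − 5|/(√u + √5).
Restrict δ ≤ 5 so that |u − 5| < 5 forces u > 0, and then √u + √5 > √5.
Hence |√u − √5| < |u − 5|/√5, which is < ε once |u − 5| < √5·ε.
Take δ = min(5, √5·ε). If 0 < |u − 5| < δ then u > 0 and |√u − √5| < |u − 5|/√5 < ε.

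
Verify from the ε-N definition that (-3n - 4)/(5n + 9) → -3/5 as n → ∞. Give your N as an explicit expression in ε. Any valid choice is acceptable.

N = (7/25)/ε

Let ε > 0. For n ≥ 1, |(-3n - 4)/(5n + 9) + 3/5| = |7|/(5(5n + 9)) = 7/(5(5n + 9)).
Since 5n + 9 ≥ 5n for n ≥ 1, this is ≤ 7/(5·5n) = (7/25)/n.
So |(-3n - 4)/(5n + 9) + 3/5| < ε whenever n > (7/25)/ε.
Take N = (7/25)/ε. If n > N then |(-3n - 4)/(5n + 9) + 3/5| ≤ (7/25)/n < ε.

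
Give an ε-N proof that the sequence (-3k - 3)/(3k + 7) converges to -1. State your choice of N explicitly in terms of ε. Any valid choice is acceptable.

Suppose ε > 0. For k ≥ 1, |(-3k - 3)/(3k + 7) + 1| = |12|/(3(3k + 7)) = 12/(3(3k + 7)).
Since 3k + 7 ≥ 3k for k ≥ 1, this is ≤ 12/(3·3k) = (4/3)/k.
So |(-3k - 3)/(3k + 7) + 1| < ε whenever k > (4/3)/ε.
Take N = (4/3)/ε. If k > N then |(-3k - 3)/(3k + 7) + 1| ≤ (4/3)/k < ε.

N = (4/3)/ε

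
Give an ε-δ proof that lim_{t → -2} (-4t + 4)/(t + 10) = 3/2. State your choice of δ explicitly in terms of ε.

δ = min(4, (8/11)ε)

Let ε > 0 be given. We want δ > 0 with 0 < |t + 2| < δ ⇒ |(-4t + 4)/(t + 10) − (3/2)| < ε.
Combining over a common denominator, (-4t + 4)/(t + 10) − (3/2) = [(-4t + 4)·8 − 12·(t + 10)] / [8·(t + 10)] = -44(t + 2) / (8(t + 10)).
So |(-4t + 4)/(t + 10) − (3/2)| = 44|t + 2| / (8·|t + 10|).
Require δ ≤ 4, so |t + 10| ≥ |8| − |t + 2| > 8 − 4 = 4.
Hence |(-4t + 4)/(t + 10) − (3/2)| < 44|t + 2|/(8·4) = (11/8)|t + 2|, which is < ε once |t + 2| < (8/11)ε.
Take δ = min(4, (8/11)ε). Then 0 < |t + 2| < δ forces both bounds, so |(-4t + 4)/(t + 10) − (3/2)| < ε.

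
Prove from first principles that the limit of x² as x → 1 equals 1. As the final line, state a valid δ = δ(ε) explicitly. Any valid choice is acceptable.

δ = min(1, ε/3)

Suppose ε > 0. We seek δ > 0 with 0 < |x − 1| < δ ⇒ |x² − 1| < ε.
Factor: x² − 1 = (x − 1)(x + 1), so |x² − 1| = |x − 1|·|x + 1|.
Restrict δ ≤ 1. Then |x − 1| < 1 gives |x| < 2, so by the triangle inequality |x + 1| ≤ 2 + 1 = 3.
Hence |x² − 1| ≤ 3|x − 1|, which is < ε once |x − 1| < ε/3.
Take δ = min(1, ε/3). If 0 < |x − 1| < δ then both bounds hold and |x² − 1| ≤ 3|x − 1| < 3·(ε/3) = ε.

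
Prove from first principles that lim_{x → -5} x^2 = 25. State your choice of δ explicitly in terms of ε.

Let ε > 0 be given. We seek δ > 0 with 0 < |x + 5| < δ ⇒ |x^2 − 25| < ε.
Factor: x^2 − 25 = (x + 5)(x - 5), so |x^2 − 25| = |x + 5|·|x - 5|.
Impose δ ≤ 1 so that |x| < 6; then |x - 5| ≤ 11.
Hence |x^2 − 25| ≤ 11|x + 5|, which is < ε once |x + 5| < ε/11.
Take δ = min(1, ε/11). If 0 < |x + 5| < δ then both bounds hold and |x^2 − 25| ≤ 11|x + 5| < 11·(ε/11) = ε.

δ = min(1, ε/11)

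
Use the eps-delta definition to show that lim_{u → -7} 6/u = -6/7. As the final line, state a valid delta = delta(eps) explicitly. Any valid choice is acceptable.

Fix eps > 0. We seek delta > 0 such that 0 < |u + 7| < delta implies |6/u + 6/7| < eps.
|6/u + 6/7| = 6·|-7 − u|/(7·|u|) = 6|u + 7|/(7|u|).
Require delta ≤ 7/2 so that |u| > 7 − 7/2 = 7/2, hence 7|u| > 49/2.
Then |6/u + 6/7| < 6|u + 7|/(49/2), which is < eps when |u + 7| < (49/12)eps.
Take delta = min(7/2, (49/12)eps). Then 0 < |u + 7| < delta gives both |u + 7| < 7/2 and |u + 7| < (49/12)eps, so |6/u + 6/7| < eps.

delta = min(7/2, (49/12)eps)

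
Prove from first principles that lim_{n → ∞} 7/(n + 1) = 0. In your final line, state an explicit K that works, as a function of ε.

Let ε > 0. For n ≥ 1, |7/(n + 1) − 0| = 7/(n + 1) ≤ 7/n.
We need 7/n < ε, i.e. n > 7/ε.
Take K = 7/ε. If n > K then |7/(n + 1)| ≤ 7/n < ε.

K = 7/ε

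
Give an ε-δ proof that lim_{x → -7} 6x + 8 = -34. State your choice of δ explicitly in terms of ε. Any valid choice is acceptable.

Suppose ε > 0. We need δ > 0 so that 0 < |x + 7| < δ implies |(6x + 8) + 34| < ε.
Since (6x + 8) + 34 = 6(x + 7), we have |(6x + 8) + 34| = 6|x + 7|.
So 6|x + 7| < ε exactly when |x + 7| < ε/6.
Choosing δ = ε/6 gives |(6x + 8) + 34| = 6|x + 7| < ε whenever |x + 7| < δ.

δ = ε/6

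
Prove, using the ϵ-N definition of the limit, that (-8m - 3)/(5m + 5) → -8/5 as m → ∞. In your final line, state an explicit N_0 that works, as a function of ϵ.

N_0 = 1/ϵ

Suppose ϵ > 0. For m ≥ 1, |(-8m - 3)/(5m + 5) + 8/5| = |25|/(5(5m + 5)) = 25/(5(5m + 5)).
Since 5m + 5 ≥ 5m for m ≥ 1, this is ≤ 25/(5·5m) = 1/m.
So |(-8m - 3)/(5m + 5) + 8/5| < ϵ whenever m > 1/ϵ.
Take N_0 = 1/ϵ. If m > N_0 then |(-8m - 3)/(5m + 5) + 8/5| ≤ 1/m < ϵ.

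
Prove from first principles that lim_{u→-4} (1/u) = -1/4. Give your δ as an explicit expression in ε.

δ = min(2, 8ε)

Suppose ε > 0. We seek δ > 0 such that 0 < |u + 4| < δ implies |1/u + 1/4| < ε.
|1/u + 1/4| = |-4 − u|/(4·|u|) = |u + 4|/(4|u|).
Restrict δ ≤ 2. Then |u + 4| < 2 gives |u| > 2, so 4|u| > 8.
Then |1/u + 1/4| < |u + 4|/8, which is < ε when |u + 4| < 8ε.
Take δ = min(2, 8ε). Then 0 < |u + 4| < δ gives both |u + 4| < 2 and |u + 4| < 8ε, so |1/u + 1/4| < ε.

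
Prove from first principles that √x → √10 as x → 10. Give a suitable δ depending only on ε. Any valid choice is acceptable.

δ = min(10, √10·ε)

Fix ε > 0. We want δ > 0 such that 0 < |x − 10| < δ implies |√x − √10| < ε.
Multiplying by the conjugate, |√x − √10| = |x − 10|/(√x + √10).
Restrict δ ≤ 10 so that |x − 10| < 10 forces x > 0, and then √x + √10 > √10.
Hence |√x − √10| < |x − 10|/√10, which is < ε once |x − 10| < √10·ε.
Take δ = min(10, √10·ε). If 0 < |x − 10| < δ then x > 0 and |√x − √10| < |x − 10|/√10 < ε.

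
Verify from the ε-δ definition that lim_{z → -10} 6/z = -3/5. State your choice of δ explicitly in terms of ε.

Fix ε > 0. We seek δ > 0 such that 0 < |z + 10| < δ implies |6/z + 3/5| < ε.
|6/z + 3/5| = 6·|-10 − z|/(10·|z|) = 6|z + 10|/(10|z|).
Restrict δ ≤ 5. Then |z + 10| < 5 gives |z| > 5, so 10|z| > 50.
Then |6/z + 3/5| < 6|z + 10|/50, which is < ε when |z + 10| < (25/3)ε.
Take δ = min(5, (25/3)ε). Then 0 < |z + 10| < δ gives both |z + 10| < 5 and |z + 10| < (25/3)ε, so |6/z + 3/5| < ε.

δ = min(5, (25/3)ε)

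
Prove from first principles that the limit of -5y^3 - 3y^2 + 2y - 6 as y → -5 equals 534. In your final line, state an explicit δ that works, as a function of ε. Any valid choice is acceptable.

Fix ε > 0. We want δ > 0 such that 0 < |y + 5| < δ implies |(-5y^3 - 3y^2 + 2y - 6) − 534| < ε.
(-5y^3 - 3y^2 + 2y - 6) − 534 = -5y^3 - 3y^2 + 2y - 540 = (y + 5)(-5y^2 + 22y - 108).
So |(-5y^3 - 3y^2 + 2y - 6) − 534| = |y + 5|·|-5y^2 + 22y - 108|.
Require δ ≤ 1. Then |y + 5| < 1 gives |y| < 6, and by the triangle inequality |-5y^2 + 22y - 108| ≤ 5·6^2 + 22·6 + 108 = 420.
Hence |(-5y^3 - 3y^2 + 2y - 6) − 534| ≤ 420|y + 5| < ε provided |y + 5| < ε/420.
Take δ = min(1, ε/420). Then 0 < |y + 5| < δ gives both |y + 5| < 1 and |y + 5| < ε/420, so |(-5y^3 - 3y^2 + 2y - 6) − 534| < ε.

δ = min(1, ε/420)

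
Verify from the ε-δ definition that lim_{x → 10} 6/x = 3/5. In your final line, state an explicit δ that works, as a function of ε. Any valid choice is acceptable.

δ = min(5, (25/3)ε)

Let ε > 0. We seek δ > 0 such that 0 < |x − 10| < δ implies |6/x − (3/5)| < ε.
|6/x − (3/5)| = 6·|10 − x|/(10·|x|) = 6|x − 10|/(10|x|).
Restrict δ ≤ 5. Then |x − 10| < 5 gives |x| > 5, so 10|x| > 50.
Then |6/x − (3/5)| < 6|x − 10|/50, which is < ε when |x − 10| < (25/3)ε.
Take δ = min(5, (25/3)ε). Then 0 < |x − 10| < δ gives both |x − 10| < 5 and |x − 10| < (25/3)ε, so |6/x − (3/5)| < ε.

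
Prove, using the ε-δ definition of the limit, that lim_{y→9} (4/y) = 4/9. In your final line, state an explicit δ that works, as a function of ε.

δ = min(9/2, (81/8)ε)

Suppose ε > 0. We seek δ > 0 such that 0 < |y − 9| < δ implies |4/y − (4/9)| < ε.
|4/y − (4/9)| = 4·|9 − y|/(9·|y|) = 4|y − 9|/(9|y|).
Restrict δ ≤ 9/2. Then |y − 9| < 9/2 gives |y| > 9/2, so 9|y| > 81/2.
Then |4/y − (4/9)| < 4|y − 9|/(81/2), which is < ε when |y − 9| < (81/8)ε.
Take δ = min(9/2, (81/8)ε). Then 0 < |y − 9| < δ gives both |y − 9| < 9/2 and |y − 9| < (81/8)ε, so |4/y − (4/9)| < ε.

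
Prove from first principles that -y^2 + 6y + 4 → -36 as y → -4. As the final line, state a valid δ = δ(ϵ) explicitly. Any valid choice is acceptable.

Let ϵ > 0. We want δ > 0 such that 0 < |y + 4| < δ implies |(-y^2 + 6y + 4) + 36| < ϵ.
(-y^2 + 6y + 4) + 36 = -y^2 + 6y + 40 = (y + 4)(-y + 10).
So |(-y^2 + 6y + 4) + 36| = |y + 4|·|-y + 10|.
Assume first that |y + 4| < 1, so |y| < 5. Then |-y + 10| ≤ 5 + 10 = 15.
Hence |(-y^2 + 6y + 4) + 36| ≤ 15|y + 4| < ϵ provided |y + 4| < ϵ/15.
Take δ = min(1, ϵ/15). Then 0 < |y + 4| < δ gives both |y + 4| < 1 and |y + 4| < ϵ/15, so |(-y^2 + 6y + 4) + 36| < ϵ.

δ = min(1, ϵ/15)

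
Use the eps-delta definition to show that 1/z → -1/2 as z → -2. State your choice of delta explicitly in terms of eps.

delta = min(1, 2eps)

Let eps > 0. We seek delta > 0 such that 0 < |z + 2| < delta implies |1/z + 1/2| < eps.
|1/z + 1/2| = |-2 − z|/(2·|z|) = |z + 2|/(2|z|).
Restrict delta ≤ 1. Then |z + 2| < 1 gives |z| > 1, so 2|z| > 2.
Then |1/z + 1/2| < |z + 2|/2, which is < eps when |z + 2| < 2eps.
Take delta = min(1, 2eps). Then 0 < |z + 2| < delta gives both |z + 2| < 1 and |z + 2| < 2eps, so |1/z + 1/2| < eps.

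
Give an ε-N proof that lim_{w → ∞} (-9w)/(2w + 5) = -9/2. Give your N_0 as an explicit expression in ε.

Fix ε > 0. We seek N_0 > 0 such that w > N_0 implies |(-9w)/(2w + 5) + 9/2| < ε.
(-9w)/(2w + 5) + 9/2 = (2(-9w) − (-9)(2w + 5)) / (2(2w + 5)) = 45/(2(2w + 5)).
For w > 0 we have 2w + 5 > 2w, so |(-9w)/(2w + 5) + 9/2| = 45/(2(2w + 5)) < 45/(2·2w) = (45/4)/w.
Thus |(-9w)/(2w + 5) + 9/2| < ε whenever w > (45/4)/ε.
Take N_0 = (45/4)/ε. If w > N_0 then |(-9w)/(2w + 5) + 9/2| < (45/4)/w < ε.

N_0 = (45/4)/ε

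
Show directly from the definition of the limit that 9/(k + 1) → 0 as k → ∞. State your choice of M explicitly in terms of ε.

Let ε > 0 be given. For k ≥ 1, |9/(k + 1) − 0| = 9/(k + 1) ≤ 9/k.
We need 9/k < ε, i.e. k > 9/ε.
Take M = 9/ε. If k > M then |9/(k + 1)| ≤ 9/k < ε.

M = 9/ε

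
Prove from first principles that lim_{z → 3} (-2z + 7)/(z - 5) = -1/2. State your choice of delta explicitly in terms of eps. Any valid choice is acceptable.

Let eps > 0. We want delta > 0 with 0 < |z − 3| < delta ⇒ |(-2z + 7)/(z - 5) + 1/2| < eps.
Combining over a common denominator, (-2z + 7)/(z - 5) + 1/2 = [(-2z + 7)·(-2) − 1·(z - 5)] / [(-2)·(z - 5)] = 3(z − 3) / ((-2)(z - 5)).
So |(-2z + 7)/(z - 5) + 1/2| = 3|z − 3| / (2·|z − 5|).
Restrict delta ≤ 1. Then |z − 3| < 1 gives |z − 5| = |(z − 3) + (-2)| ≥ 2 − 1 = 1.
Hence |(-2z + 7)/(z - 5) + 1/2| < 3|z − 3|/(2·1) = (3/2)|z − 3|, which is < eps once |z − 3| < (2/3)eps.
Take delta = min(1, (2/3)eps). Then 0 < |z − 3| < delta forces both bounds, so |(-2z + 7)/(z - 5) + 1/2| < eps.

delta = min(1, (2/3)eps)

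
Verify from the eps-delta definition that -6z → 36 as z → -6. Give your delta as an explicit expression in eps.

Fix eps > 0. We need delta > 0 so that 0 < |z + 6| < delta implies |(-6z) − 36| < eps.
|(-6z) − 36| = |-6z - 36| = 6|z + 6|.
So 6|z + 6| < eps exactly when |z + 6| < eps/6.
Take delta = eps/6. If 0 < |z + 6| < delta then |(-6z) − 36| = 6|z + 6| < 6·(eps/6) = eps.

delta = eps/6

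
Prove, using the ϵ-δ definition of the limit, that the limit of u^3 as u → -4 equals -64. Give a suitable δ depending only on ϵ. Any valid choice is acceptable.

δ = min(1, ϵ/61)

Suppose ϵ > 0. We seek δ > 0 with 0 < |u + 4| < δ ⇒ |u^3 + 64| < ϵ.
Factor: u^3 + 64 = (u + 4)(u^2 - 4u + 16), so |u^3 + 64| = |u + 4|·|u^2 - 4u + 16|.
Impose δ ≤ 1 so that |u| < 5; then |u^2 - 4u + 16| ≤ 61.
Hence |u^3 + 64| ≤ 61|u + 4|, which is < ϵ once |u + 4| < ϵ/61.
Take δ = min(1, ϵ/61). If 0 < |u + 4| < δ then both bounds hold and |u^3 + 64| ≤ 61|u + 4| < 61·(ϵ/61) = ϵ.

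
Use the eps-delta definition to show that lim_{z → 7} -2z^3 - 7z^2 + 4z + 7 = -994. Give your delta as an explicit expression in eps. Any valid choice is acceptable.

Let eps > 0. We want delta > 0 such that 0 < |z − 7| < delta implies |(-2z^3 - 7z^2 + 4z + 7) + 994| < eps.
(-2z^3 - 7z^2 + 4z + 7) + 994 = -2z^3 - 7z^2 + 4z + 1001 = (z − 7)(-2z^2 - 21z - 143).
So |(-2z^3 - 7z^2 + 4z + 7) + 994| = |z − 7|·|-2z^2 - 21z - 143|.
Assume first that |z − 7| < 1, so |z| < 8. Then |-2z^2 - 21z - 143| ≤ 2·8^2 + 21·8 + 143 = 439.
Hence |(-2z^3 - 7z^2 + 4z + 7) + 994| ≤ 439|z − 7| < eps provided |z − 7| < eps/439.
Choosing delta = min(1, eps/439) ensures both conditions, hence |(-2z^3 - 7z^2 + 4z + 7) + 994| < eps.

delta = min(1, eps/439)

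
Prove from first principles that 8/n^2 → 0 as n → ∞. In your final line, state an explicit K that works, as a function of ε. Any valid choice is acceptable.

K = (8/ε)^{1/2}

Fix ε > 0. For n ≥ 1, |8/n^2 − 0| = 8/n^2.
8/n^2 < ε ⇔ n^2 > 8/ε ⇔ n > (8/ε)^{1/2}.
Take K = (8/ε)^{1/2}. Then n > K implies 8/n^2 < ε.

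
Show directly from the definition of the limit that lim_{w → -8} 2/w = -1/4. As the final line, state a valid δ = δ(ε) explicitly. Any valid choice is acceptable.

Let ε > 0. We seek δ > 0 such that 0 < |w + 8| < δ implies |2/w + 1/4| < ε.
|2/w + 1/4| = 2·|-8 − w|/(8·|w|) = 2|w + 8|/(8|w|).
Require δ ≤ 4 so that |w| > 8 − 4 = 4, hence 8|w| > 32.
Then |2/w + 1/4| < 2|w + 8|/32, which is < ε when |w + 8| < 16ε.
Take δ = min(4, 16ε). Then 0 < |w + 8| < δ gives both |w + 8| < 4 and |w + 8| < 16ε, so |2/w + 1/4| < ε.

δ = min(4, 16ε)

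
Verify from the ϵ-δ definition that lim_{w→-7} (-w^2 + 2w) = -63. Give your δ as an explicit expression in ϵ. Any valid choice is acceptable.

δ = min(2, ϵ/18)

Let ϵ > 0. We want δ > 0 such that 0 < |w + 7| < δ implies |(-w^2 + 2w) + 63| < ϵ.
(-w^2 + 2w) + 63 = -w^2 + 2w + 63 = (w + 7)(-w + 9).
So |(-w^2 + 2w) + 63| = |w + 7|·|-w + 9|.
Assume first that |w + 7| < 2, so |w| < 9. Then |-w + 9| ≤ 9 + 9 = 18.
Hence |(-w^2 + 2w) + 63| ≤ 18|w + 7| < ϵ provided |w + 7| < ϵ/18.
Choosing δ = min(2, ϵ/18) ensures both conditions, hence |(-w^2 + 2w) + 63| < ϵ.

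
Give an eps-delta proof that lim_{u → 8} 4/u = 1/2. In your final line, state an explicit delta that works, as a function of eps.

delta = min(4, 8eps)

Let eps > 0 be given. We seek delta > 0 such that 0 < |u − 8| < delta implies |4/u − (1/2)| < eps.
|4/u − (1/2)| = 4·|8 − u|/(8·|u|) = 4|u − 8|/(8|u|).
Restrict delta ≤ 4. Then |u − 8| < 4 gives |u| > 4, so 8|u| > 32.
Then |4/u − (1/2)| < 4|u − 8|/32, which is < eps when |u − 8| < 8eps.
Take delta = min(4, 8eps). Then 0 < |u − 8| < delta gives both |u − 8| < 4 and |u − 8| < 8eps, so |4/u − (1/2)| < eps.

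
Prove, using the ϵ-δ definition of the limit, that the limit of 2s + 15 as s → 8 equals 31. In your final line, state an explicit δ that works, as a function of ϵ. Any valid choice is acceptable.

δ = ϵ/2

Suppose ϵ > 0. We need δ > 0 so that 0 < |s − 8| < δ implies |(2s + 15) − 31| < ϵ.
|(2s + 15) − 31| = |2s - 16| = 2|s − 8|.
So 2|s − 8| < ϵ exactly when |s − 8| < ϵ/2.
Choosing δ = ϵ/2 gives |(2s + 15) − 31| = 2|s − 8| < ϵ whenever |s − 8| < δ.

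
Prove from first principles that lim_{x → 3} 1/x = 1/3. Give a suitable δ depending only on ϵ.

δ = min(3/2, (9/2)ϵ)

Let ϵ > 0. We seek δ > 0 such that 0 < |x − 3| < δ implies |1/x − (1/3)| < ϵ.
|1/x − (1/3)| = |3 − x|/(3·|x|) = |x − 3|/(3|x|).
Require δ ≤ 3/2 so that |x| > 3 − 3/2 = 3/2, hence 3|x| > 9/2.
Then |1/x − (1/3)| < |x − 3|/(9/2), which is < ϵ when |x − 3| < (9/2)ϵ.
Take δ = min(3/2, (9/2)ϵ). Then 0 < |x − 3| < δ gives both |x − 3| < 3/2 and |x − 3| < (9/2)ϵ, so |1/x − (1/3)| < ϵ.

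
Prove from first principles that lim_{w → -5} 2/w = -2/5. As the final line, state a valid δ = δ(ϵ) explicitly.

Let ϵ > 0 be given. We seek δ > 0 such that 0 < |w + 5| < δ implies |2/w + 2/5| < ϵ.
|2/w + 2/5| = 2·|-5 − w|/(5·|w|) = 2|w + 5|/(5|w|).
Restrict δ ≤ 5/2. Then |w + 5| < 5/2 gives |w| > 5/2, so 5|w| > 25/2.
Then |2/w + 2/5| < 2|w + 5|/(25/2), which is < ϵ when |w + 5| < (25/4)ϵ.
Take δ = min(5/2, (25/4)ϵ). Then 0 < |w + 5| < δ gives both |w + 5| < 5/2 and |w + 5| < (25/4)ϵ, so |2/w + 2/5| < ϵ.

δ = min(5/2, (25/4)ϵ)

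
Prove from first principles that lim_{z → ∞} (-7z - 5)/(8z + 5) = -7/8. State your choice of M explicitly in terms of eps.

Let eps > 0 be given. We seek M > 0 such that z > M implies |(-7z - 5)/(8z + 5) + 7/8| < eps.
(-7z - 5)/(8z + 5) + 7/8 = (8(-7z - 5) − (-7)(8z + 5)) / (8(8z + 5)) = -5/(8(8z + 5)).
For z > 0 we have 8z + 5 > 8z, so |(-7z - 5)/(8z + 5) + 7/8| = 5/(8(8z + 5)) < 5/(8·8z) = (5/64)/z.
Thus |(-7z - 5)/(8z + 5) + 7/8| < eps whenever z > (5/64)/eps.
Take M = (5/64)/eps. If z > M then |(-7z - 5)/(8z + 5) + 7/8| < (5/64)/z < eps.

M = (5/64)/eps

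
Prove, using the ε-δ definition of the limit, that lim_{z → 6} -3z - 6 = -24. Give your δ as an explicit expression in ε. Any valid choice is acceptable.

δ = ε/3

Let ε > 0. We need δ > 0 so that 0 < |z − 6| < δ implies |(-3z - 6) + 24| < ε.
|(-3z - 6) + 24| = |-3z + 18| = 3|z − 6|.
Thus it suffices that |z − 6| < ε/3.
Choosing δ = ε/3 gives |(-3z - 6) + 24| = 3|z − 6| < ε whenever |z − 6| < δ.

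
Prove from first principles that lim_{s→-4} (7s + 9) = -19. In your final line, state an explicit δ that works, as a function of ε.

Let ε > 0 be given. We need δ > 0 so that 0 < |s + 4| < δ implies |(7s + 9) + 19| < ε.
|(7s + 9) + 19| = |7s + 28| = 7|s + 4|.
So 7|s + 4| < ε exactly when |s + 4| < ε/7.
Take δ = ε/7. If 0 < |s + 4| < δ then |(7s + 9) + 19| = 7|s + 4| < 7·(ε/7) = ε.

δ = ε/7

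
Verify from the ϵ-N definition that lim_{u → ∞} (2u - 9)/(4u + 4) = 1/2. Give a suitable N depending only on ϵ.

N = (11/4)/ϵ

Let ϵ > 0. We seek N > 0 such that u > N implies |(2u - 9)/(4u + 4) − (1/2)| < ϵ.
(2u - 9)/(4u + 4) − (1/2) = (4(2u - 9) − 2(4u + 4)) / (4(4u + 4)) = -44/(4(4u + 4)).
For u > 0 we have 4u + 4 > 4u, so |(2u - 9)/(4u + 4) − (1/2)| = 44/(4(4u + 4)) < 44/(4·4u) = (11/4)/u.
Thus |(2u - 9)/(4u + 4) − (1/2)| < ϵ whenever u > (11/4)/ϵ.
Take N = (11/4)/ϵ. If u > N then |(2u - 9)/(4u + 4) − (1/2)| < (11/4)/u < ϵ.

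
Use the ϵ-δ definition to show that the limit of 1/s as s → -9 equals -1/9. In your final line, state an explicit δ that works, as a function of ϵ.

Let ϵ > 0 be given. We seek δ > 0 such that 0 < |s + 9| < δ implies |1/s + 1/9| < ϵ.
|1/s + 1/9| = |-9 − s|/(9·|s|) = |s + 9|/(9|s|).
Restrict δ ≤ 9/2. Then |s + 9| < 9/2 gives |s| > 9/2, so 9|s| > 81/2.
Then |1/s + 1/9| < |s + 9|/(81/2), which is < ϵ when |s + 9| < (81/2)ϵ.
Take δ = min(9/2, (81/2)ϵ). Then 0 < |s + 9| < δ gives both |s + 9| < 9/2 and |s + 9| < (81/2)ϵ, so |1/s + 1/9| < ϵ.

δ = min(9/2, (81/2)ϵ)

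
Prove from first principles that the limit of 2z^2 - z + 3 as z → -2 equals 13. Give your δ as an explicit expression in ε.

δ = min(1, ε/11)

Fix ε > 0. We want δ > 0 such that 0 < |z + 2| < δ implies |(2z^2 - z + 3) − 13| < ε.
(2z^2 - z + 3) − 13 = 2z^2 - z - 10 = (z + 2)(2z - 5).
So |(2z^2 - z + 3) − 13| = |z + 2|·|2z - 5|.
Require δ ≤ 1. Then |z + 2| < 1 gives |z| < 3, and by the triangle inequality |2z - 5| ≤ 2·3 + 5 = 11.
Hence |(2z^2 - z + 3) − 13| ≤ 11|z + 2| < ε provided |z + 2| < ε/11.
Take δ = min(1, ε/11). Then 0 < |z + 2| < δ gives both |z + 2| < 1 and |z + 2| < ε/11, so |(2z^2 - z + 3) − 13| < ε.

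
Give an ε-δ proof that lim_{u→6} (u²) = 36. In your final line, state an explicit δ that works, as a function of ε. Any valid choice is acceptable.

δ = min(1, ε/13)

Fix ε > 0. We seek δ > 0 with 0 < |u − 6| < δ ⇒ |u² − 36| < ε.
Factor: u² − 36 = (u − 6)(u + 6), so |u² − 36| = |u − 6|·|u + 6|.
Impose δ ≤ 1 so that |u| < 7; then |u + 6| ≤ 13.
Hence |u² − 36| ≤ 13|u − 6|, which is < ε once |u − 6| < ε/13.
Take δ = min(1, ε/13). If 0 < |u − 6| < δ then both bounds hold and |u² − 36| ≤ 13|u − 6| < 13·(ε/13) = ε.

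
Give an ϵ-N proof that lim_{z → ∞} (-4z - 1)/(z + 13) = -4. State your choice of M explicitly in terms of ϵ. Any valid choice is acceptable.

M = 51/ϵ

Let ϵ > 0. We seek M > 0 such that z > M implies |(-4z - 1)/(z + 13) + 4| < ϵ.
(-4z - 1)/(z + 13) + 4 = ((-4z - 1) − (-4)(z + 13)) / ((z + 13)) = 51/((z + 13)).
For z > 0 we have z + 13 > z, so |(-4z - 1)/(z + 13) + 4| = 51/((z + 13)) < 51/(z) = 51/z.
Thus |(-4z - 1)/(z + 13) + 4| < ϵ whenever z > 51/ϵ.
Take M = 51/ϵ. If z > M then |(-4z - 1)/(z + 13) + 4| < 51/z < ϵ.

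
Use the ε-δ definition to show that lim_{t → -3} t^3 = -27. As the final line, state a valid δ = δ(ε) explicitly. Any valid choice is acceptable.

Fix ε > 0. We seek δ > 0 with 0 < |t + 3| < δ ⇒ |t^3 + 27| < ε.
Factor: t^3 + 27 = (t + 3)(t^2 - 3t + 9), so |t^3 + 27| = |t + 3|·|t^2 - 3t + 9|.
Impose δ ≤ 1 so that |t| < 4; then |t^2 - 3t + 9| ≤ 37.
Hence |t^3 + 27| ≤ 37|t + 3|, which is < ε once |t + 3| < ε/37.
Take δ = min(1, ε/37). If 0 < |t + 3| < δ then both bounds hold and |t^3 + 27| ≤ 37|t + 3| < 37·(ε/37) = ε.

δ = min(1, ε/37)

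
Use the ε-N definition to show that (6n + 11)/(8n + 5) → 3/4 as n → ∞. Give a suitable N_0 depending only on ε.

N_0 = (29/32)/ε

Suppose ε > 0. For n ≥ 1, |(6n + 11)/(8n + 5) − (3/4)| = |58|/(8(8n + 5)) = 58/(8(8n + 5)).
Since 8n + 5 ≥ 8n for n ≥ 1, this is ≤ 58/(8·8n) = (29/32)/n.
So |(6n + 11)/(8n + 5) − (3/4)| < ε whenever n > (29/32)/ε.
Take N_0 = (29/32)/ε. If n > N_0 then |(6n + 11)/(8n + 5) − (3/4)| ≤ (29/32)/n < ε.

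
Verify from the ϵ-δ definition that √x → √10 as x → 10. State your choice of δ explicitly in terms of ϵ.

δ = min(10, √10·ϵ)

Fix ϵ > 0. We want δ > 0 such that 0 < |x − 10| < δ implies |√x − √10| < ϵ.
Rationalise: √x − √10 = (x − 10)/(√x + √10), so |√x − √10| = |x − 10|/(√x + √10).
Restrict δ ≤ 10 so that |x − 10| < 10 forces x > 0, and then √x + √10 > √10.
Hence |√x − √10| < |x − 10|/√10, which is < ϵ once |x − 10| < √10·ϵ.
Take δ = min(10, √10·ϵ). If 0 < |x − 10| < δ then x > 0 and |√x − √10| < |x − 10|/√10 < ϵ.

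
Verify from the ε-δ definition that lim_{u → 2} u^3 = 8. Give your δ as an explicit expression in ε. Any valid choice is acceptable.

δ = min(2, ε/28)

Suppose ε > 0. We seek δ > 0 with 0 < |u − 2| < δ ⇒ |u^3 − 8| < ε.
Factor: u^3 − 8 = (u − 2)(u^2 + 2u + 4), so |u^3 − 8| = |u − 2|·|u^2 + 2u + 4|.
Impose δ ≤ 2 so that |u| < 4; then |u^2 + 2u + 4| ≤ 28.
Hence |u^3 − 8| ≤ 28|u − 2|, which is < ε once |u − 2| < ε/28.
Take δ = min(2, ε/28). If 0 < |u − 2| < δ then both bounds hold and |u^3 − 8| ≤ 28|u − 2| < 28·(ε/28) = ε.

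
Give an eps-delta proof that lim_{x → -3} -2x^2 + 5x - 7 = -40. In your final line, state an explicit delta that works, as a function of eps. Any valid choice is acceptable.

Let eps > 0 be given. We want delta > 0 such that 0 < |x + 3| < delta implies |(-2x^2 + 5x - 7) + 40| < eps.
(-2x^2 + 5x - 7) + 40 = -2x^2 + 5x + 33 = (x + 3)(-2x + 11).
So |(-2x^2 + 5x - 7) + 40| = |x + 3|·|-2x + 11|.
Require delta ≤ 1. Then |x + 3| < 1 gives |x| < 4, and by the triangle inequality |-2x + 11| ≤ 2·4 + 11 = 19.
Hence |(-2x^2 + 5x - 7) + 40| ≤ 19|x + 3| < eps provided |x + 3| < eps/19.
Take delta = min(1, eps/19). Then 0 < |x + 3| < delta gives both |x + 3| < 1 and |x + 3| < eps/19, so |(-2x^2 + 5x - 7) + 40| < eps.

delta = min(1, eps/19)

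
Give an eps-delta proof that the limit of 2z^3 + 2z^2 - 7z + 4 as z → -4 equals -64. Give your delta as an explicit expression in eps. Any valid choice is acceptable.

delta = min(1, eps/97)

Let eps > 0 be given. We want delta > 0 such that 0 < |z + 4| < delta implies |(2z^3 + 2z^2 - 7z + 4) + 64| < eps.
(2z^3 + 2z^2 - 7z + 4) + 64 = 2z^3 + 2z^2 - 7z + 68 = (z + 4)(2z^2 - 6z + 17).
So |(2z^3 + 2z^2 - 7z + 4) + 64| = |z + 4|·|2z^2 - 6z + 17|.
Assume first that |z + 4| < 1, so |z| < 5. Then |2z^2 - 6z + 17| ≤ 2·5^2 + 6·5 + 17 = 97.
Hence |(2z^3 + 2z^2 - 7z + 4) + 64| ≤ 97|z + 4| < eps provided |z + 4| < eps/97.
Choosing delta = min(1, eps/97) ensures both conditions, hence |(2z^3 + 2z^2 - 7z + 4) + 64| < eps.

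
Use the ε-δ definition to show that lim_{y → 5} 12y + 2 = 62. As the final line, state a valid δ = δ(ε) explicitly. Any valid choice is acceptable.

δ = ε/12

Fix ε > 0. We need δ > 0 so that 0 < |y − 5| < δ implies |(12y + 2) − 62| < ε.
Since (12y + 2) − 62 = 12(y − 5), we have |(12y + 2) − 62| = 12|y − 5|.
Thus it suffices that |y − 5| < ε/12.
Take δ = ε/12. If 0 < |y − 5| < δ then |(12y + 2) − 62| = 12|y − 5| < 12·(ε/12) = ε.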